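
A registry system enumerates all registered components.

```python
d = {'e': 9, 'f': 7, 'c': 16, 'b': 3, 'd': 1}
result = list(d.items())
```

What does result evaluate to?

Step 1: d.items() returns (key, value) pairs in insertion order.
Therefore result = [('e', 9), ('f', 7), ('c', 16), ('b', 3), ('d', 1)].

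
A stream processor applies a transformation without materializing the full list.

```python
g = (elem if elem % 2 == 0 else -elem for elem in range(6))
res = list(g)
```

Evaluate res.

Step 1: For each elem in range(6), yield elem if even, else -elem:
  elem=0: even, yield 0
  elem=1: odd, yield -1
  elem=2: even, yield 2
  elem=3: odd, yield -3
  elem=4: even, yield 4
  elem=5: odd, yield -5
Therefore res = [0, -1, 2, -3, 4, -5].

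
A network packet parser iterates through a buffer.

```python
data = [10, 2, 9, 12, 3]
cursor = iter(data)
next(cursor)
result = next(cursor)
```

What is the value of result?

Step 1: Create iterator over [10, 2, 9, 12, 3].
Step 2: next() consumes 10.
Step 3: next() returns 2.
Therefore result = 2.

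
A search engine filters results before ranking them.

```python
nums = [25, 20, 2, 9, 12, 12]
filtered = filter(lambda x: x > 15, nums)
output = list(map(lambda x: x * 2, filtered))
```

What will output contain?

Step 1: Filter nums for elements > 15:
  25: kept
  20: kept
  2: removed
  9: removed
  12: removed
  12: removed
Step 2: Map x * 2 on filtered [25, 20]:
  25 -> 50
  20 -> 40
Therefore output = [50, 40].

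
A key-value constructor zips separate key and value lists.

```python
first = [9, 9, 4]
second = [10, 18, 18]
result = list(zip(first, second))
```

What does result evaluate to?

Step 1: zip pairs elements at same index:
  Index 0: (9, 10)
  Index 1: (9, 18)
  Index 2: (4, 18)
Therefore result = [(9, 10), (9, 18), (4, 18)].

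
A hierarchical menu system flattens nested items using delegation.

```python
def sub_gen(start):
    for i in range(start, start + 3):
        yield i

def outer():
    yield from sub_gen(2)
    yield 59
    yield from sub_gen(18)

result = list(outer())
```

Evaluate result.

Step 1: outer() delegates to sub_gen(2):
  yield 2
  yield 3
  yield 4
Step 2: yield 59
Step 3: Delegates to sub_gen(18):
  yield 18
  yield 19
  yield 20
Therefore result = [2, 3, 4, 59, 18, 19, 20].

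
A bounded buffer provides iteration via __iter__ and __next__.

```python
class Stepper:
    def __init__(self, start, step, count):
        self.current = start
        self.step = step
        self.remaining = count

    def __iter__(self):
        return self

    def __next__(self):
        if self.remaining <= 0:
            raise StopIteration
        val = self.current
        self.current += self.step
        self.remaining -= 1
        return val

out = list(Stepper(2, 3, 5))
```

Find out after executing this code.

Step 1: Stepper starts at 2, increments by 3, for 5 steps:
  Yield 2, then current += 3
  Yield 5, then current += 3
  Yield 8, then current += 3
  Yield 11, then current += 3
  Yield 14, then current += 3
Therefore out = [2, 5, 8, 11, 14].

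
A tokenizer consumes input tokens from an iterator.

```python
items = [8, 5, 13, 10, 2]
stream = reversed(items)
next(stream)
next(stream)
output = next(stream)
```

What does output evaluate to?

Step 1: reversed([8, 5, 13, 10, 2]) gives iterator: [2, 10, 13, 5, 8].
Step 2: First next() = 2, second next() = 10.
Step 3: Third next() = 13.
Therefore output = 13.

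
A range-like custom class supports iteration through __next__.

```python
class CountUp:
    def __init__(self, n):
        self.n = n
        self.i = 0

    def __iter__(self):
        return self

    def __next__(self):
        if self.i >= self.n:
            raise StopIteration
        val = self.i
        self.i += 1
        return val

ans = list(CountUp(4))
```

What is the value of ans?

Step 1: CountUp(4) creates an iterator counting 0 to 3.
Step 2: list() consumes all values: [0, 1, 2, 3].
Therefore ans = [0, 1, 2, 3].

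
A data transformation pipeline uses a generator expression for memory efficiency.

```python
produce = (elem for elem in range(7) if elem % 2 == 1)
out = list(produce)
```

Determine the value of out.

Step 1: Filter range(7) keeping only odd values:
  elem=0: even, excluded
  elem=1: odd, included
  elem=2: even, excluded
  elem=3: odd, included
  elem=4: even, excluded
  elem=5: odd, included
  elem=6: even, excluded
Therefore out = [1, 3, 5].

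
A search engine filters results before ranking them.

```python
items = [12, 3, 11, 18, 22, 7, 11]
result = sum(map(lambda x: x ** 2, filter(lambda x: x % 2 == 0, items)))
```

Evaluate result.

Step 1: Filter even numbers from [12, 3, 11, 18, 22, 7, 11]: [12, 18, 22]
Step 2: Square each: [144, 324, 484]
Step 3: Sum = 952.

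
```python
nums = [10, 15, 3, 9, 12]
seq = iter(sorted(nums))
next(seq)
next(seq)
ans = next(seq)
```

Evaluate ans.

Step 1: sorted([10, 15, 3, 9, 12]) = [3, 9, 10, 12, 15].
Step 2: Create iterator and skip 2 elements.
Step 3: next() returns 10.
Therefore ans = 10.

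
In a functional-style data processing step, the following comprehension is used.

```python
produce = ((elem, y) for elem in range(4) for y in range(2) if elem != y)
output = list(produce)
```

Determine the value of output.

Step 1: Nested generator over range(4) x range(2) where elem != y:
  (0, 0): excluded (elem == y)
  (0, 1): included
  (1, 0): included
  (1, 1): excluded (elem == y)
  (2, 0): included
  (2, 1): included
  (3, 0): included
  (3, 1): included
Therefore output = [(0, 1), (1, 0), (2, 0), (2, 1), (3, 0), (3, 1)].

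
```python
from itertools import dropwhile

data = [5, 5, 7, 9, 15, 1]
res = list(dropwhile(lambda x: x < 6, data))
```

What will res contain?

Step 1: dropwhile drops elements while < 6:
  5 < 6: dropped
  5 < 6: dropped
  7: kept (dropping stopped)
Step 2: Remaining elements kept regardless of condition.
Therefore res = [7, 9, 15, 1].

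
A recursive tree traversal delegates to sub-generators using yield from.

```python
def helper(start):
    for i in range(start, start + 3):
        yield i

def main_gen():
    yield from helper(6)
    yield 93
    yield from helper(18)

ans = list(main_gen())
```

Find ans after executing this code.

Step 1: main_gen() delegates to helper(6):
  yield 6
  yield 7
  yield 8
Step 2: yield 93
Step 3: Delegates to helper(18):
  yield 18
  yield 19
  yield 20
Therefore ans = [6, 7, 8, 93, 18, 19, 20].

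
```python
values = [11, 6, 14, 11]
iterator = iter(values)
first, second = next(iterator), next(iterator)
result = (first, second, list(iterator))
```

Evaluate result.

Step 1: Create iterator over [11, 6, 14, 11].
Step 2: first = 11, second = 6.
Step 3: Remaining elements: [14, 11].
Therefore result = (11, 6, [14, 11]).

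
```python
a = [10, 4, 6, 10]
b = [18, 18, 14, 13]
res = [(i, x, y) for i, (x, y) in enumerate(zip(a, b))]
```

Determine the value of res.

Step 1: enumerate(zip(a, b)) gives index with paired elements:
  i=0: (10, 18)
  i=1: (4, 18)
  i=2: (6, 14)
  i=3: (10, 13)
Therefore res = [(0, 10, 18), (1, 4, 18), (2, 6, 14), (3, 10, 13)].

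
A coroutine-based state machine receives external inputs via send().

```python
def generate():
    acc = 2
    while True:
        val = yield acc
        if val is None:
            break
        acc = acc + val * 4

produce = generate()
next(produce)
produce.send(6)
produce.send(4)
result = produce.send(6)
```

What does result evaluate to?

Step 1: next() -> yield acc=2.
Step 2: send(6) -> val=6, acc = 2 + 6*4 = 26, yield 26.
Step 3: send(4) -> val=4, acc = 26 + 4*4 = 42, yield 42.
Step 4: send(6) -> val=6, acc = 42 + 6*4 = 66, yield 66.
Therefore result = 66.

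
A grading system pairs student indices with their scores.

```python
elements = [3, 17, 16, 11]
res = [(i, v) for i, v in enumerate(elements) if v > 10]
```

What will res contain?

Step 1: Filter enumerate([3, 17, 16, 11]) keeping v > 10:
  (0, 3): 3 <= 10, excluded
  (1, 17): 17 > 10, included
  (2, 16): 16 > 10, included
  (3, 11): 11 > 10, included
Therefore res = [(1, 17), (2, 16), (3, 11)].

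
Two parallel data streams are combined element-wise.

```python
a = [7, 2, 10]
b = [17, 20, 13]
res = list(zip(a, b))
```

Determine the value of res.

Step 1: zip pairs elements at same index:
  Index 0: (7, 17)
  Index 1: (2, 20)
  Index 2: (10, 13)
Therefore res = [(7, 17), (2, 20), (10, 13)].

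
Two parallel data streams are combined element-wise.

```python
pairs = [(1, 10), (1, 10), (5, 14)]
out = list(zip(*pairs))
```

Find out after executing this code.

Step 1: zip(*pairs) transposes: unzips [(1, 10), (1, 10), (5, 14)] into separate sequences.
Step 2: First elements: (1, 1, 5), second elements: (10, 10, 14).
Therefore out = [(1, 1, 5), (10, 10, 14)].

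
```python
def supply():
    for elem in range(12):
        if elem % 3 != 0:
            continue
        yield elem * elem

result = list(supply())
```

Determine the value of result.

Step 1: Only yield elem**2 when elem is divisible by 3:
  elem=0: 0 % 3 == 0, yield 0**2 = 0
  elem=3: 3 % 3 == 0, yield 3**2 = 9
  elem=6: 6 % 3 == 0, yield 6**2 = 36
  elem=9: 9 % 3 == 0, yield 9**2 = 81
Therefore result = [0, 9, 36, 81].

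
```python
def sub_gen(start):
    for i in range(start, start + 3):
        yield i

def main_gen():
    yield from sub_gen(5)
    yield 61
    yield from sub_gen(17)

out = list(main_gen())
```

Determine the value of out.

Step 1: main_gen() delegates to sub_gen(5):
  yield 5
  yield 6
  yield 7
Step 2: yield 61
Step 3: Delegates to sub_gen(17):
  yield 17
  yield 18
  yield 19
Therefore out = [5, 6, 7, 61, 17, 18, 19].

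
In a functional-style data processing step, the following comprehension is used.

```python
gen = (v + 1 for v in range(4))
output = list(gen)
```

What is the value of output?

Step 1: For each v in range(4), compute v+1:
  v=0: 0+1 = 1
  v=1: 1+1 = 2
  v=2: 2+1 = 3
  v=3: 3+1 = 4
Therefore output = [1, 2, 3, 4].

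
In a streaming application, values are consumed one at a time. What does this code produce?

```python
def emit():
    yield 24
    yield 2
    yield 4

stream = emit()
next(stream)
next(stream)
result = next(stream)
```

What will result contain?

Step 1: emit() creates a generator.
Step 2: next(stream) yields 24 (consumed and discarded).
Step 3: next(stream) yields 2 (consumed and discarded).
Step 4: next(stream) yields 4, assigned to result.
Therefore result = 4.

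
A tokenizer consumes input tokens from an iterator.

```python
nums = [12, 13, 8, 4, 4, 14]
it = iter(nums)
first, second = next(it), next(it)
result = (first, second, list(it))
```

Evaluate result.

Step 1: Create iterator over [12, 13, 8, 4, 4, 14].
Step 2: first = 12, second = 13.
Step 3: Remaining elements: [8, 4, 4, 14].
Therefore result = (12, 13, [8, 4, 4, 14]).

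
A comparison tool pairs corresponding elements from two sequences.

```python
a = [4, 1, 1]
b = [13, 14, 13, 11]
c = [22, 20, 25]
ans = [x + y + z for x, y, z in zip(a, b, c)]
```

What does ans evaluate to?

Step 1: zip three lists (truncates to shortest, len=3):
  4 + 13 + 22 = 39
  1 + 14 + 20 = 35
  1 + 13 + 25 = 39
Therefore ans = [39, 35, 39].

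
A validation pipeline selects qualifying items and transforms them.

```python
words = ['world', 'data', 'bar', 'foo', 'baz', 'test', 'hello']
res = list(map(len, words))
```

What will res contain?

Step 1: Map len() to each word:
  'world' -> 5
  'data' -> 4
  'bar' -> 3
  'foo' -> 3
  'baz' -> 3
  'test' -> 4
  'hello' -> 5
Therefore res = [5, 4, 3, 3, 3, 4, 5].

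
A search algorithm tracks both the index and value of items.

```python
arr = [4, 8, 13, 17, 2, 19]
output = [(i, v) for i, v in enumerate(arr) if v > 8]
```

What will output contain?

Step 1: Filter enumerate([4, 8, 13, 17, 2, 19]) keeping v > 8:
  (0, 4): 4 <= 8, excluded
  (1, 8): 8 <= 8, excluded
  (2, 13): 13 > 8, included
  (3, 17): 17 > 8, included
  (4, 2): 2 <= 8, excluded
  (5, 19): 19 > 8, included
Therefore output = [(2, 13), (3, 17), (5, 19)].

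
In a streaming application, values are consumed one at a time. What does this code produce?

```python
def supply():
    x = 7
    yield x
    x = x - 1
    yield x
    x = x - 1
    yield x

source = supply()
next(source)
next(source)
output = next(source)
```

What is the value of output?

Step 1: Trace through generator execution:
  Yield 1: x starts at 7, yield 7
  Yield 2: x = 7 - 1 = 6, yield 6
  Yield 3: x = 6 - 1 = 5, yield 5
Step 2: First next() gets 7, second next() gets the second value, third next() yields 5.
Therefore output = 5.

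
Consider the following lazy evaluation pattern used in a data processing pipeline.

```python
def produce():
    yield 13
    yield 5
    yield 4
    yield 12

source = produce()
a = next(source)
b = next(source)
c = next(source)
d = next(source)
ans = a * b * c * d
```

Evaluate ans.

Step 1: Create generator and consume all values:
  a = next(source) = 13
  b = next(source) = 5
  c = next(source) = 4
  d = next(source) = 12
Step 2: ans = 13 * 5 * 4 * 12 = 3120.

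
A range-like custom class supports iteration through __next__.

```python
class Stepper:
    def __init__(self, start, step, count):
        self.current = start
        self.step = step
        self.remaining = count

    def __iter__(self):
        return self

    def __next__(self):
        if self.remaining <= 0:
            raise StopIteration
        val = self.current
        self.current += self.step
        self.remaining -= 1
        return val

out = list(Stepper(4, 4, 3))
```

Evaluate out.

Step 1: Stepper starts at 4, increments by 4, for 3 steps:
  Yield 4, then current += 4
  Yield 8, then current += 4
  Yield 12, then current += 4
Therefore out = [4, 8, 12].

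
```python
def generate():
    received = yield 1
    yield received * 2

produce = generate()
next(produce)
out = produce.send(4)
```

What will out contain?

Step 1: next(produce) advances to first yield, producing 1.
Step 2: send(4) resumes, received = 4.
Step 3: yield received * 2 = 4 * 2 = 8.
Therefore out = 8.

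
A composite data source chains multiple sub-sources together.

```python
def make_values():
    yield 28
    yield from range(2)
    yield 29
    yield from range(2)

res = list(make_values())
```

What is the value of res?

Step 1: Trace yields in order:
  yield 28
  yield 0
  yield 1
  yield 29
  yield 0
  yield 1
Therefore res = [28, 0, 1, 29, 0, 1].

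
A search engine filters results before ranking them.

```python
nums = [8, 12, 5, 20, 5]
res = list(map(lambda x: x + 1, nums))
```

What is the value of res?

Step 1: Apply lambda x: x + 1 to each element:
  8 -> 9
  12 -> 13
  5 -> 6
  20 -> 21
  5 -> 6
Therefore res = [9, 13, 6, 21, 6].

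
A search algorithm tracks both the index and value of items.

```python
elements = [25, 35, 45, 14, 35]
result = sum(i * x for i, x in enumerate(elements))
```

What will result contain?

Step 1: Compute i * x for each (i, x) in enumerate([25, 35, 45, 14, 35]):
  i=0, x=25: 0*25 = 0
  i=1, x=35: 1*35 = 35
  i=2, x=45: 2*45 = 90
  i=3, x=14: 3*14 = 42
  i=4, x=35: 4*35 = 140
Step 2: sum = 0 + 35 + 90 + 42 + 140 = 307.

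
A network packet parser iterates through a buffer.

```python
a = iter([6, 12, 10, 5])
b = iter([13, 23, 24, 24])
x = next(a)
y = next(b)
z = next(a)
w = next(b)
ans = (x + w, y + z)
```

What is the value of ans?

Step 1: a iterates [6, 12, 10, 5], b iterates [13, 23, 24, 24].
Step 2: x = next(a) = 6, y = next(b) = 13.
Step 3: z = next(a) = 12, w = next(b) = 23.
Step 4: ans = (6 + 23, 13 + 12) = (29, 25).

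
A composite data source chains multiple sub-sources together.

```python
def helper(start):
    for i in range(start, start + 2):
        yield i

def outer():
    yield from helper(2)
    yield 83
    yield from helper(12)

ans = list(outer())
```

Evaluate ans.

Step 1: outer() delegates to helper(2):
  yield 2
  yield 3
Step 2: yield 83
Step 3: Delegates to helper(12):
  yield 12
  yield 13
Therefore ans = [2, 3, 83, 12, 13].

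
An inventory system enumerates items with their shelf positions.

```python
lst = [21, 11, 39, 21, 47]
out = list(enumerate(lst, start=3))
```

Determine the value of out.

Step 1: enumerate with start=3:
  (3, 21)
  (4, 11)
  (5, 39)
  (6, 21)
  (7, 47)
Therefore out = [(3, 21), (4, 11), (5, 39), (6, 21), (7, 47)].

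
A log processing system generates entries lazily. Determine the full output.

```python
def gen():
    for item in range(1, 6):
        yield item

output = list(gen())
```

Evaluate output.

Step 1: The generator yields each value from range(1, 6).
Step 2: list() consumes all yields: [1, 2, 3, 4, 5].
Therefore output = [1, 2, 3, 4, 5].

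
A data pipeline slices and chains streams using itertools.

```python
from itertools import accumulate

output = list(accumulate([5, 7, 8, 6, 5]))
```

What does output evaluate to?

Step 1: accumulate computes running sums:
  + 5 = 5
  + 7 = 12
  + 8 = 20
  + 6 = 26
  + 5 = 31
Therefore output = [5, 12, 20, 26, 31].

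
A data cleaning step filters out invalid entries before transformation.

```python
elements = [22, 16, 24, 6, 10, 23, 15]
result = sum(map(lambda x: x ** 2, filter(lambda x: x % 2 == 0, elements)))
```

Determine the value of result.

Step 1: Filter even numbers from [22, 16, 24, 6, 10, 23, 15]: [22, 16, 24, 6, 10]
Step 2: Square each: [484, 256, 576, 36, 100]
Step 3: Sum = 1452.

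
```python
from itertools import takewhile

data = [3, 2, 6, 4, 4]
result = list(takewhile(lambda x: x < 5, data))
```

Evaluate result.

Step 1: takewhile stops at first element >= 5:
  3 < 5: take
  2 < 5: take
  6 >= 5: stop
Therefore result = [3, 2].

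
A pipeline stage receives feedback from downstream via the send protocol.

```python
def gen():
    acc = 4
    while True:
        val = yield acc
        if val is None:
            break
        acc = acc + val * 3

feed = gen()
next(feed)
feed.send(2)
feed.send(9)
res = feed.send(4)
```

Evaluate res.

Step 1: next() -> yield acc=4.
Step 2: send(2) -> val=2, acc = 4 + 2*3 = 10, yield 10.
Step 3: send(9) -> val=9, acc = 10 + 9*3 = 37, yield 37.
Step 4: send(4) -> val=4, acc = 37 + 4*3 = 49, yield 49.
Therefore res = 49.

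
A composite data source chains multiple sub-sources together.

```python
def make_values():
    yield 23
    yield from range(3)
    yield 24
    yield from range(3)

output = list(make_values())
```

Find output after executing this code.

Step 1: Trace yields in order:
  yield 23
  yield 0
  yield 1
  yield 2
  yield 24
  yield 0
  yield 1
  yield 2
Therefore output = [23, 0, 1, 2, 24, 0, 1, 2].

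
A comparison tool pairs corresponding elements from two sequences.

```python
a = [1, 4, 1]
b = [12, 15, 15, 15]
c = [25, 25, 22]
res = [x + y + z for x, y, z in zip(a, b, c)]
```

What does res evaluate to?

Step 1: zip three lists (truncates to shortest, len=3):
  1 + 12 + 25 = 38
  4 + 15 + 25 = 44
  1 + 15 + 22 = 38
Therefore res = [38, 44, 38].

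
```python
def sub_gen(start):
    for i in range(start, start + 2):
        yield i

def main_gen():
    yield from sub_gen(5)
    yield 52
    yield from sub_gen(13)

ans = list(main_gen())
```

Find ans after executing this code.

Step 1: main_gen() delegates to sub_gen(5):
  yield 5
  yield 6
Step 2: yield 52
Step 3: Delegates to sub_gen(13):
  yield 13
  yield 14
Therefore ans = [5, 6, 52, 13, 14].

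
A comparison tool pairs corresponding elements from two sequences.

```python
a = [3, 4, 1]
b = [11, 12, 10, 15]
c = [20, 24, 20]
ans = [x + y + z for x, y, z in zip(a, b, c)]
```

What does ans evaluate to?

Step 1: zip three lists (truncates to shortest, len=3):
  3 + 11 + 20 = 34
  4 + 12 + 24 = 40
  1 + 10 + 20 = 31
Therefore ans = [34, 40, 31].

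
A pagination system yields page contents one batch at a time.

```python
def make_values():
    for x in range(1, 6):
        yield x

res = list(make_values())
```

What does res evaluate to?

Step 1: The generator yields each value from range(1, 6).
Step 2: list() consumes all yields: [1, 2, 3, 4, 5].
Therefore res = [1, 2, 3, 4, 5].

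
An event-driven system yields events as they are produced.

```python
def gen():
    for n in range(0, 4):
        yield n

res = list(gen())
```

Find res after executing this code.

Step 1: The generator yields each value from range(0, 4).
Step 2: list() consumes all yields: [0, 1, 2, 3].
Therefore res = [0, 1, 2, 3].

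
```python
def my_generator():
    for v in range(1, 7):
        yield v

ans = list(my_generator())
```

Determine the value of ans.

Step 1: The generator yields each value from range(1, 7).
Step 2: list() consumes all yields: [1, 2, 3, 4, 5, 6].
Therefore ans = [1, 2, 3, 4, 5, 6].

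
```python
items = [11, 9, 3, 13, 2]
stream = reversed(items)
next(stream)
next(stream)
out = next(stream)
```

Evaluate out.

Step 1: reversed([11, 9, 3, 13, 2]) gives iterator: [2, 13, 3, 9, 11].
Step 2: First next() = 2, second next() = 13.
Step 3: Third next() = 3.
Therefore out = 3.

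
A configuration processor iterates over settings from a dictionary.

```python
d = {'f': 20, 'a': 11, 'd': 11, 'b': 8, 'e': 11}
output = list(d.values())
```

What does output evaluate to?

Step 1: d.values() returns the dictionary values in insertion order.
Therefore output = [20, 11, 11, 8, 11].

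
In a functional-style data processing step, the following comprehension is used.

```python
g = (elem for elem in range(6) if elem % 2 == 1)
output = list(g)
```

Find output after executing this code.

Step 1: Filter range(6) keeping only odd values:
  elem=0: even, excluded
  elem=1: odd, included
  elem=2: even, excluded
  elem=3: odd, included
  elem=4: even, excluded
  elem=5: odd, included
Therefore output = [1, 3, 5].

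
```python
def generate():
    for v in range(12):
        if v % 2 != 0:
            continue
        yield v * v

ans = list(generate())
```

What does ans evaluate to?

Step 1: Only yield v**2 when v is divisible by 2:
  v=0: 0 % 2 == 0, yield 0**2 = 0
  v=2: 2 % 2 == 0, yield 2**2 = 4
  v=4: 4 % 2 == 0, yield 4**2 = 16
  v=6: 6 % 2 == 0, yield 6**2 = 36
  v=8: 8 % 2 == 0, yield 8**2 = 64
  v=10: 10 % 2 == 0, yield 10**2 = 100
Therefore ans = [0, 4, 16, 36, 64, 100].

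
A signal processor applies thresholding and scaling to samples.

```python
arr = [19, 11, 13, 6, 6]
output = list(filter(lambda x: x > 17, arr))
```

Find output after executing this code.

Step 1: Filter elements > 17:
  19: kept
  11: removed
  13: removed
  6: removed
  6: removed
Therefore output = [19].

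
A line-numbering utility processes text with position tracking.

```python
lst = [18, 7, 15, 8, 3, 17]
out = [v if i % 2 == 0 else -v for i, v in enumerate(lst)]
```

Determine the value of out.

Step 1: For each (i, v), keep v if i is even, negate if odd:
  i=0 (even): keep 18
  i=1 (odd): negate to -7
  i=2 (even): keep 15
  i=3 (odd): negate to -8
  i=4 (even): keep 3
  i=5 (odd): negate to -17
Therefore out = [18, -7, 15, -8, 3, -17].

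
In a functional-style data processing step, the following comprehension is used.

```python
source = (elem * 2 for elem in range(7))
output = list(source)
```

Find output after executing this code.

Step 1: For each elem in range(7), compute elem*2:
  elem=0: 0*2 = 0
  elem=1: 1*2 = 2
  elem=2: 2*2 = 4
  elem=3: 3*2 = 6
  elem=4: 4*2 = 8
  elem=5: 5*2 = 10
  elem=6: 6*2 = 12
Therefore output = [0, 2, 4, 6, 8, 10, 12].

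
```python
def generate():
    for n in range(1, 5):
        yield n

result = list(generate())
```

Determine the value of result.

Step 1: The generator yields each value from range(1, 5).
Step 2: list() consumes all yields: [1, 2, 3, 4].
Therefore result = [1, 2, 3, 4].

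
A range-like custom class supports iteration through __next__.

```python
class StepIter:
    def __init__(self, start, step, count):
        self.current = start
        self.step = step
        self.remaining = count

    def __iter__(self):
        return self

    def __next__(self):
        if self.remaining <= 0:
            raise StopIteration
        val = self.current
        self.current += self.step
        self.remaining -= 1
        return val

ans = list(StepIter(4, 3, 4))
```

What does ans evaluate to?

Step 1: StepIter starts at 4, increments by 3, for 4 steps:
  Yield 4, then current += 3
  Yield 7, then current += 3
  Yield 10, then current += 3
  Yield 13, then current += 3
Therefore ans = [4, 7, 10, 13].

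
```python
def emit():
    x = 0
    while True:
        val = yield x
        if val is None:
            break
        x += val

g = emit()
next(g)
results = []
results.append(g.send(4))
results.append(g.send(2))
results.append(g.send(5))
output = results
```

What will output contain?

Step 1: next(g) -> yield 0.
Step 2: send(4) -> x = 4, yield 4.
Step 3: send(2) -> x = 6, yield 6.
Step 4: send(5) -> x = 11, yield 11.
Therefore output = [4, 6, 11].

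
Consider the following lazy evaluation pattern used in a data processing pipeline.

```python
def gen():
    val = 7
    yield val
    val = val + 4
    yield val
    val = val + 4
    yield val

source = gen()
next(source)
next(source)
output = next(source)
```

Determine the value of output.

Step 1: Trace through generator execution:
  Yield 1: val starts at 7, yield 7
  Yield 2: val = 7 + 4 = 11, yield 11
  Yield 3: val = 11 + 4 = 15, yield 15
Step 2: First next() gets 7, second next() gets the second value, third next() yields 15.
Therefore output = 15.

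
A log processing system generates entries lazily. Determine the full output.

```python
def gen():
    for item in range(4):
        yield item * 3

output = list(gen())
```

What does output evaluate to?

Step 1: For each item in range(4), yield item * 3:
  item=0: yield 0 * 3 = 0
  item=1: yield 1 * 3 = 3
  item=2: yield 2 * 3 = 6
  item=3: yield 3 * 3 = 9
Therefore output = [0, 3, 6, 9].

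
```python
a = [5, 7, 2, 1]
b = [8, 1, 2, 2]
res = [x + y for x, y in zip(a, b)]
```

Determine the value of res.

Step 1: Add corresponding elements:
  5 + 8 = 13
  7 + 1 = 8
  2 + 2 = 4
  1 + 2 = 3
Therefore res = [13, 8, 4, 3].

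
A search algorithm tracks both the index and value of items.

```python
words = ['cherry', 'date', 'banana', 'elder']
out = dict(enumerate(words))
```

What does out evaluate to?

Step 1: enumerate pairs indices with words:
  0 -> 'cherry'
  1 -> 'date'
  2 -> 'banana'
  3 -> 'elder'
Therefore out = {0: 'cherry', 1: 'date', 2: 'banana', 3: 'elder'}.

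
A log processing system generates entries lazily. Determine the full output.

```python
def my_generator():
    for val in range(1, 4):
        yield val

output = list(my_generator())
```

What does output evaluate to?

Step 1: The generator yields each value from range(1, 4).
Step 2: list() consumes all yields: [1, 2, 3].
Therefore output = [1, 2, 3].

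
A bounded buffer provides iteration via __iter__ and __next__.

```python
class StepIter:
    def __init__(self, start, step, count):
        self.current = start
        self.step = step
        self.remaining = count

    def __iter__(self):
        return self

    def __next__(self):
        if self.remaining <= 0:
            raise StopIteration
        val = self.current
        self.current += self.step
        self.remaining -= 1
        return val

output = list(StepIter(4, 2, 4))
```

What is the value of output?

Step 1: StepIter starts at 4, increments by 2, for 4 steps:
  Yield 4, then current += 2
  Yield 6, then current += 2
  Yield 8, then current += 2
  Yield 10, then current += 2
Therefore output = [4, 6, 8, 10].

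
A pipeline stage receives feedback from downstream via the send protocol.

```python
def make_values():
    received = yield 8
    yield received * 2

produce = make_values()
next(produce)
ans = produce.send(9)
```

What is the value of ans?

Step 1: next(produce) advances to first yield, producing 8.
Step 2: send(9) resumes, received = 9.
Step 3: yield received * 2 = 9 * 2 = 18.
Therefore ans = 18.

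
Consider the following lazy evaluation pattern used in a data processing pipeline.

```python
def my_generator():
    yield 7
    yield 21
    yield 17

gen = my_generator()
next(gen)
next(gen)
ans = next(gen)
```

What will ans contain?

Step 1: my_generator() creates a generator.
Step 2: next(gen) yields 7 (consumed and discarded).
Step 3: next(gen) yields 21 (consumed and discarded).
Step 4: next(gen) yields 17, assigned to ans.
Therefore ans = 17.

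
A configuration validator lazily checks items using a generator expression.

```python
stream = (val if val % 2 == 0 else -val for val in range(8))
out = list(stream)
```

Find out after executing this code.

Step 1: For each val in range(8), yield val if even, else -val:
  val=0: even, yield 0
  val=1: odd, yield -1
  val=2: even, yield 2
  val=3: odd, yield -3
  val=4: even, yield 4
  val=5: odd, yield -5
  val=6: even, yield 6
  val=7: odd, yield -7
Therefore out = [0, -1, 2, -3, 4, -5, 6, -7].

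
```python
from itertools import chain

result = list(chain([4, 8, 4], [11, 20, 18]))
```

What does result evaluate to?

Step 1: chain() concatenates iterables: [4, 8, 4] + [11, 20, 18].
Therefore result = [4, 8, 4, 11, 20, 18].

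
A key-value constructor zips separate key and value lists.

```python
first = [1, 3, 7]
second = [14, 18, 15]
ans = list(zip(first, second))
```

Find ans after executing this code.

Step 1: zip pairs elements at same index:
  Index 0: (1, 14)
  Index 1: (3, 18)
  Index 2: (7, 15)
Therefore ans = [(1, 14), (3, 18), (7, 15)].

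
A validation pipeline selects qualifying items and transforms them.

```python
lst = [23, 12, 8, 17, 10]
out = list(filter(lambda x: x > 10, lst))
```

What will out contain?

Step 1: Filter elements > 10:
  23: kept
  12: kept
  8: removed
  17: kept
  10: removed
Therefore out = [23, 12, 17].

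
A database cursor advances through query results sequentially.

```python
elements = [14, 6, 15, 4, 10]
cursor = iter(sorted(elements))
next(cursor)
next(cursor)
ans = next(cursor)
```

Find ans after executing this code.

Step 1: sorted([14, 6, 15, 4, 10]) = [4, 6, 10, 14, 15].
Step 2: Create iterator and skip 2 elements.
Step 3: next() returns 10.
Therefore ans = 10.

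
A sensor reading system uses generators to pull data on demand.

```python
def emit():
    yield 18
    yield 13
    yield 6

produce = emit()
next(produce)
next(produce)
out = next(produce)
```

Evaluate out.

Step 1: emit() creates a generator.
Step 2: next(produce) yields 18 (consumed and discarded).
Step 3: next(produce) yields 13 (consumed and discarded).
Step 4: next(produce) yields 6, assigned to out.
Therefore out = 6.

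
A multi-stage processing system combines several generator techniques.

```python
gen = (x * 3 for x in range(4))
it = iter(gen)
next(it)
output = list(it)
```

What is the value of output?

Step 1: Generator produces [0, 3, 6, 9].
Step 2: next(it) consumes first element (0).
Step 3: list(it) collects remaining: [3, 6, 9].
Therefore output = [3, 6, 9].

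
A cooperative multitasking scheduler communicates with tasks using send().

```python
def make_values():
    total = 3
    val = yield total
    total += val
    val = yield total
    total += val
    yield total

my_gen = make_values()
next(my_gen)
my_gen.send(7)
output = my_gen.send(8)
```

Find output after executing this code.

Step 1: next() -> yield total=3.
Step 2: send(7) -> val=7, total = 3+7 = 10, yield 10.
Step 3: send(8) -> val=8, total = 10+8 = 18, yield 18.
Therefore output = 18.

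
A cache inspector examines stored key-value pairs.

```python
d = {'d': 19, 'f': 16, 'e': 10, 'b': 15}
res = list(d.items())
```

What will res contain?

Step 1: d.items() returns (key, value) pairs in insertion order.
Therefore res = [('d', 19), ('f', 16), ('e', 10), ('b', 15)].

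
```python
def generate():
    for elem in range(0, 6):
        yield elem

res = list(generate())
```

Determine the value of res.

Step 1: The generator yields each value from range(0, 6).
Step 2: list() consumes all yields: [0, 1, 2, 3, 4, 5].
Therefore res = [0, 1, 2, 3, 4, 5].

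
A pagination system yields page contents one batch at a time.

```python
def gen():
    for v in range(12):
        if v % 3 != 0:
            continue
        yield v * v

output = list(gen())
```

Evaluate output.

Step 1: Only yield v**2 when v is divisible by 3:
  v=0: 0 % 3 == 0, yield 0**2 = 0
  v=3: 3 % 3 == 0, yield 3**2 = 9
  v=6: 6 % 3 == 0, yield 6**2 = 36
  v=9: 9 % 3 == 0, yield 9**2 = 81
Therefore output = [0, 9, 36, 81].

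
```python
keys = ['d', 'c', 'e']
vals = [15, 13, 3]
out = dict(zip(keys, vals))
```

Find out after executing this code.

Step 1: zip pairs keys with values:
  'd' -> 15
  'c' -> 13
  'e' -> 3
Therefore out = {'d': 15, 'c': 13, 'e': 3}.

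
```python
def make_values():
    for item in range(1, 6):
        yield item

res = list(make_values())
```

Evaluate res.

Step 1: The generator yields each value from range(1, 6).
Step 2: list() consumes all yields: [1, 2, 3, 4, 5].
Therefore res = [1, 2, 3, 4, 5].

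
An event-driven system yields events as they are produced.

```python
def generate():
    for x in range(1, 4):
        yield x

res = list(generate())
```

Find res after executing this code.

Step 1: The generator yields each value from range(1, 4).
Step 2: list() consumes all yields: [1, 2, 3].
Therefore res = [1, 2, 3].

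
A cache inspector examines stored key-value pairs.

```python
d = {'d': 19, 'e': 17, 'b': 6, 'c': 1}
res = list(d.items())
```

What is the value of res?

Step 1: d.items() returns (key, value) pairs in insertion order.
Therefore res = [('d', 19), ('e', 17), ('b', 6), ('c', 1)].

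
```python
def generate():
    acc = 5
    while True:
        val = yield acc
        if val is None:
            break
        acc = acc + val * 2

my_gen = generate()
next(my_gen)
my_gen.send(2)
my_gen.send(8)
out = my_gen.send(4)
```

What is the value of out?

Step 1: next() -> yield acc=5.
Step 2: send(2) -> val=2, acc = 5 + 2*2 = 9, yield 9.
Step 3: send(8) -> val=8, acc = 9 + 8*2 = 25, yield 25.
Step 4: send(4) -> val=4, acc = 25 + 4*2 = 33, yield 33.
Therefore out = 33.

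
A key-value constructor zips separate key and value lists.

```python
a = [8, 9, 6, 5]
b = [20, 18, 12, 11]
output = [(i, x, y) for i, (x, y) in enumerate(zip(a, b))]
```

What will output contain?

Step 1: enumerate(zip(a, b)) gives index with paired elements:
  i=0: (8, 20)
  i=1: (9, 18)
  i=2: (6, 12)
  i=3: (5, 11)
Therefore output = [(0, 8, 20), (1, 9, 18), (2, 6, 12), (3, 5, 11)].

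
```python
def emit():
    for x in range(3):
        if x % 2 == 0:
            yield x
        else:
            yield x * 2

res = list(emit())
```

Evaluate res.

Step 1: For each x in range(3), yield x if even, else x*2:
  x=0 (even): yield 0
  x=1 (odd): yield 1*2 = 2
  x=2 (even): yield 2
Therefore res = [0, 2, 2].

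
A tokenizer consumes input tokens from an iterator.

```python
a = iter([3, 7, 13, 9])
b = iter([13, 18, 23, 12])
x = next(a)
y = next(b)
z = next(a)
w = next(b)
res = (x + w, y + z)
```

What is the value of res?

Step 1: a iterates [3, 7, 13, 9], b iterates [13, 18, 23, 12].
Step 2: x = next(a) = 3, y = next(b) = 13.
Step 3: z = next(a) = 7, w = next(b) = 18.
Step 4: res = (3 + 18, 13 + 7) = (21, 20).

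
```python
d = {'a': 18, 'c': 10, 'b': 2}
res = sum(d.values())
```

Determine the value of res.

Step 1: d.values() = [18, 10, 2].
Step 2: sum = 30.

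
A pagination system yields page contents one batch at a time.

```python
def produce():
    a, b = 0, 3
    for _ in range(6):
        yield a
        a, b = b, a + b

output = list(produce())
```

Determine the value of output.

Step 1: Fibonacci-like sequence starting with a=0, b=3:
  Iteration 1: yield a=0, then a,b = 3,3
  Iteration 2: yield a=3, then a,b = 3,6
  Iteration 3: yield a=3, then a,b = 6,9
  Iteration 4: yield a=6, then a,b = 9,15
  Iteration 5: yield a=9, then a,b = 15,24
  Iteration 6: yield a=15, then a,b = 24,39
Therefore output = [0, 3, 3, 6, 9, 15].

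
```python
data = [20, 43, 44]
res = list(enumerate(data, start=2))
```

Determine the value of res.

Step 1: enumerate with start=2:
  (2, 20)
  (3, 43)
  (4, 44)
Therefore res = [(2, 20), (3, 43), (4, 44)].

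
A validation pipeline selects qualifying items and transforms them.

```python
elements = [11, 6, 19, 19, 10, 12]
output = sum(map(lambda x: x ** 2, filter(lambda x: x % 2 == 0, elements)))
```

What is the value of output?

Step 1: Filter even numbers from [11, 6, 19, 19, 10, 12]: [6, 10, 12]
Step 2: Square each: [36, 100, 144]
Step 3: Sum = 280.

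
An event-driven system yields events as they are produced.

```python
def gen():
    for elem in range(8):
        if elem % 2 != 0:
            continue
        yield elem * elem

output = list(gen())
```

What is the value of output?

Step 1: Only yield elem**2 when elem is divisible by 2:
  elem=0: 0 % 2 == 0, yield 0**2 = 0
  elem=2: 2 % 2 == 0, yield 2**2 = 4
  elem=4: 4 % 2 == 0, yield 4**2 = 16
  elem=6: 6 % 2 == 0, yield 6**2 = 36
Therefore output = [0, 4, 16, 36].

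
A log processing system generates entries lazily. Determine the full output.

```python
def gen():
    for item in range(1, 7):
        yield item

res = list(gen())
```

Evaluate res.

Step 1: The generator yields each value from range(1, 7).
Step 2: list() consumes all yields: [1, 2, 3, 4, 5, 6].
Therefore res = [1, 2, 3, 4, 5, 6].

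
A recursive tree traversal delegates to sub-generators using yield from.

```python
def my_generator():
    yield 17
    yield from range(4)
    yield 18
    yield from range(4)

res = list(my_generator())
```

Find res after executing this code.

Step 1: Trace yields in order:
  yield 17
  yield 0
  yield 1
  yield 2
  yield 3
  yield 18
  yield 0
  yield 1
  yield 2
  yield 3
Therefore res = [17, 0, 1, 2, 3, 18, 0, 1, 2, 3].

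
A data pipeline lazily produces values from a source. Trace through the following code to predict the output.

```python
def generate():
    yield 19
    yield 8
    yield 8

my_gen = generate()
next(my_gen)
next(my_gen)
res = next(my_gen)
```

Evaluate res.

Step 1: generate() creates a generator.
Step 2: next(my_gen) yields 19 (consumed and discarded).
Step 3: next(my_gen) yields 8 (consumed and discarded).
Step 4: next(my_gen) yields 8, assigned to res.
Therefore res = 8.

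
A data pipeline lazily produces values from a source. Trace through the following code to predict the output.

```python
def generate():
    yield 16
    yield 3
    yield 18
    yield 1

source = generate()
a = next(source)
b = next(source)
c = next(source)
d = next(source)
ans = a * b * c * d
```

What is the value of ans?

Step 1: Create generator and consume all values:
  a = next(source) = 16
  b = next(source) = 3
  c = next(source) = 18
  d = next(source) = 1
Step 2: ans = 16 * 3 * 18 * 1 = 864.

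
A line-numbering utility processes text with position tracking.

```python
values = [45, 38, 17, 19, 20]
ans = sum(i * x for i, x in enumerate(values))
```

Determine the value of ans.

Step 1: Compute i * x for each (i, x) in enumerate([45, 38, 17, 19, 20]):
  i=0, x=45: 0*45 = 0
  i=1, x=38: 1*38 = 38
  i=2, x=17: 2*17 = 34
  i=3, x=19: 3*19 = 57
  i=4, x=20: 4*20 = 80
Step 2: sum = 0 + 38 + 34 + 57 + 80 = 209.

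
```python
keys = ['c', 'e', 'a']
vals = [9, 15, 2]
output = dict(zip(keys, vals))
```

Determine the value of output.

Step 1: zip pairs keys with values:
  'c' -> 9
  'e' -> 15
  'a' -> 2
Therefore output = {'c': 9, 'e': 15, 'a': 2}.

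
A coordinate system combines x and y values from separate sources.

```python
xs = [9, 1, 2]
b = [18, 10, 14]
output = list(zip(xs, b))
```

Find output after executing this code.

Step 1: zip pairs elements at same index:
  Index 0: (9, 18)
  Index 1: (1, 10)
  Index 2: (2, 14)
Therefore output = [(9, 18), (1, 10), (2, 14)].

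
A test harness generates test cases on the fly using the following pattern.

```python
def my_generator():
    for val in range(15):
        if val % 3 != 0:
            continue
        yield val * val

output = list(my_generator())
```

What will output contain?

Step 1: Only yield val**2 when val is divisible by 3:
  val=0: 0 % 3 == 0, yield 0**2 = 0
  val=3: 3 % 3 == 0, yield 3**2 = 9
  val=6: 6 % 3 == 0, yield 6**2 = 36
  val=9: 9 % 3 == 0, yield 9**2 = 81
  val=12: 12 % 3 == 0, yield 12**2 = 144
Therefore output = [0, 9, 36, 81, 144].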